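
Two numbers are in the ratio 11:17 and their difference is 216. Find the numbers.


Let A = 11k, B = 17k.
17k - 11k = 216
6k = 216 → k = 216/6 = 36
A = 11×36 = 396, B = 17×36 = 612
= A = 396, B = 612

A = 396, B = 612


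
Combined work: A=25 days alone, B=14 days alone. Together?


Rate of A = 1/25 per day
Rate of B = 1/14 per day
Combined rate = 1/25 + 1/14 = 39/350 ≈ 0.1114 per day
Days = 1 / combined rate = 350/39
≈ 8.97 days

8.97 days


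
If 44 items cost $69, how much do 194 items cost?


Direct proportion: y/x = constant
k = 69/44 ≈ 1.5682
y₂ = k × 194 = 69 × 194 / 44 = 13386/44
≈ 304.23

304.23


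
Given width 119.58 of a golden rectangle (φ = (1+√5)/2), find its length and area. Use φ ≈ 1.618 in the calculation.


φ = (1 + √5) / 2 ≈ 1.618
Length = width × φ = 119.58 × 1.618 = 193.48044
≈ 193.48
Area = width × length = 119.58 × 193.48044 = 23136.3910152 ≈ 23136.39
= Length: 193.48, Area: 23136.39

Length: 193.48, Area: 23136.39


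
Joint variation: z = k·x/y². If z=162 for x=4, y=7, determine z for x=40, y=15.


z = k·x/y²
Solve for k using the known point: k = z·y²/x = 162×49/4 = 7938/4 = 1984.5000
Now evaluate at x=40, y=15:
z = k × 40 / 225 = (7938 × 40) / (4 × 225) = 317520/900
= 352.8000

352.8000


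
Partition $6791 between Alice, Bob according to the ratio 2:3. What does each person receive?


Total parts = 2 + 3 = 5
Alice: 6791 × 2/5 = 2716.40
Bob: 6791 × 3/5 = 4074.60
= Alice: $2716.40, Bob: $4074.60

Alice: $2716.40, Bob: $4074.60


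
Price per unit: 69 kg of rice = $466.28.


Unit rate = total / quantity
= 466.28 / 69
= $6.76 per unit

$6.76 per unit


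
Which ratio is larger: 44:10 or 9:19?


44/10 = 4.4000
9/19 = 0.4737
4.4000 > 0.4737, so 44:10 is greater
= 44:10

44:10


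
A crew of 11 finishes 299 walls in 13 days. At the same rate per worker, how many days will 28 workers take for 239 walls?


Days ∝ work / workers, so d₂ = d₁ × (m₁/m₂) × (w₂/w₁)
Workers factor (inverse): 11/28 ≈ 0.3929
Work factor (direct): 239/299 ≈ 0.7993
d₂ = 13 × 11/28 × 239/299 = (13 × 11 × 239) / (28 × 299) = 34177/8372
≈ 4.08 days

4.08 days


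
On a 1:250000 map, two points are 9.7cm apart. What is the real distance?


Real distance = map distance × scale
= 9.7cm × 250000
= 2425000 cm = 24250.0 m
= 24.250 km

24.250 km


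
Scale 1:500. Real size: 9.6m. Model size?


Model size = real / scale
= 9.6 / 500
= 0.0192 m

0.0192 m


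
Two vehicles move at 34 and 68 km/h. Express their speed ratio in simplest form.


Ratio = 34:68
GCD = 34
Simplified = 1:2
Time ratio (same distance) = 2:1
Speed ratio = 1:2

1:2


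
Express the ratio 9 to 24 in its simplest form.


GCD(9, 24) = 3
9/3 : 24/3
= 3:8

3:8


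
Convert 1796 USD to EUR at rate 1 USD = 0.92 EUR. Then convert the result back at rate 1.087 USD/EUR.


Amount × rate = 1796 × 0.92 = 1652.32 EUR
Round-trip: 1652.32 × 1.087 = 1796.07 USD
= 1652.32 EUR, then 1796.07 USD

1652.32 EUR, then 1796.07 USD


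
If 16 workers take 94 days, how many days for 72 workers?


Inverse proportion: x × y = constant
k = 16 × 94 = 1504
y₂ = k / 72 = 1504 / 72
= 20.89

20.89


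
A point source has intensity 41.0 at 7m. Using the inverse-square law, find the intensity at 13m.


I₁d₁² = I₂d₂²
I₂ = I₁ × (d₁/d₂)²
= 41.0 × (7/13)²
= 41.0 × 49/169
= 2009/169
≈ 11.8876

11.8876


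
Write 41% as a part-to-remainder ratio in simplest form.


41% means 41 parts out of 100; remainder = 59
Part : remainder = 41:59
GCD = 1
= 41:59

41:59


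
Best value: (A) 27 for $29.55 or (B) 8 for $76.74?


Deal A: $29.55/27 = $1.0944/unit
Deal B: $76.74/8 = $9.5925/unit
A is cheaper per unit
= Deal A

Deal A


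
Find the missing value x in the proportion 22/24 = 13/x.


Cross multiply: 22 × x = 24 × 13
22x = 312
x = 312 / 22
= 14.18

14.18


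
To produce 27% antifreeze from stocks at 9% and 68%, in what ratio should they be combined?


Let x parts of 9% mix with y parts of 68%.
9x + 68y = 27(x + y)
9x + 68y = 27x + 27y
x(9 - 27) = y(27 - 68)
x/y = (68 - 27)/(27 - 9) = 41/18
Simplify: 41:18
= 41:18

41:18


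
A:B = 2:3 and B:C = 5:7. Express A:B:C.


Match B: multiply A:B by 5 → 10:15
Multiply B:C by 3 → 15:21
Combined: 10:15:21
GCD = 1
= 10:15:21

10:15:21


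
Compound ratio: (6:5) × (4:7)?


Compound ratio = (6×4) : (5×7)
= 24:35
GCD = 1
= 24:35

24:35


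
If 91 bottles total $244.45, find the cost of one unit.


Unit rate = total / quantity
= 244.45 / 91
= $2.69 per unit

$2.69 per unit


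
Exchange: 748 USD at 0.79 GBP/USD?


Amount × rate = 748 × 0.79
= 590.92 GBP

590.92 GBP


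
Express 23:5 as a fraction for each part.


Total parts = 23 + 5 = 28
First part: 23/28 = 23/28
Second part: 5/28 = 5/28
= 23/28 and 5/28

23/28 and 5/28


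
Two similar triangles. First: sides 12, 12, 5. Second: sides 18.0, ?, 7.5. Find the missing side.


Scale factor = 18.0/12 = 1.5
Missing side = 12 × 1.5
= 18.0

18.0


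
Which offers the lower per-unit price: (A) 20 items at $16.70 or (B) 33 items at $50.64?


Deal A: $16.70/20 = $0.8350/unit
Deal B: $50.64/33 = $1.5345/unit
A is cheaper per unit
= Deal A

Deal A


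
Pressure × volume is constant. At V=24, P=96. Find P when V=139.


Inverse proportion: x × y = constant
k = 24 × 96 = 2304
y₂ = k / 139 = 2304 / 139
= 16.58

16.58


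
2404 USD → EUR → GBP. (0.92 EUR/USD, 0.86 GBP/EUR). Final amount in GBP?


Step 1: 2404 USD × 0.92 = 2211.68 EUR
Step 2: 2211.68 EUR × 0.86 = 1902.04 GBP
Implied rate USD→GBP = 0.92 × 0.86 = 0.7912
= 1902.04 GBP

1902.04 GBP


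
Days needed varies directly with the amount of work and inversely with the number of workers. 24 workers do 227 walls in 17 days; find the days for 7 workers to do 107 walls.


Days ∝ work / workers, so d₂ = d₁ × (m₁/m₂) × (w₂/w₁)
Workers factor (inverse): 24/7 ≈ 3.4286
Work factor (direct): 107/227 ≈ 0.4714
d₂ = 17 × 24/7 × 107/227 = (17 × 24 × 107) / (7 × 227) = 43656/1589
≈ 27.47 days

27.47 days


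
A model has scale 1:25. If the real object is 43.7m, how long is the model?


Model size = real / scale
= 43.7 / 25
= 1.7480 m

1.7480 m


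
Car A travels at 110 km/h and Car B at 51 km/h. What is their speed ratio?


Ratio = 110:51
GCD = 1
Simplified = 110:51
Time ratio (same distance) = 51:110
Speed ratio = 110:51

110:51


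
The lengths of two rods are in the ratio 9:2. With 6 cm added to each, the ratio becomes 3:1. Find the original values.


Let A = 9k, B = 2k.
(9k + 6) / (2k + 6) = 3/1
Cross-multiply: 1(9k + 6) = 3(2k + 6)
9k + 6 = 6k + 18
9k - 6k = 18 - 6
3k = 12
k = 12/3 = 4
A = 9×4 = 36, B = 2×4 = 8
= A = 36, B = 8

A = 36, B = 8


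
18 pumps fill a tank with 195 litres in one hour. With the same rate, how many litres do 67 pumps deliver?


Direct proportion: y/x = constant
k = 195/18 ≈ 10.8333
y₂ = k × 67 = 195 × 67 / 18 = 13065/18
≈ 725.83

725.83


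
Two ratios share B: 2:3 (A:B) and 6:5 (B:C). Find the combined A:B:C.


Match B: multiply A:B by 6 → 12:18
Multiply B:C by 3 → 18:15
Combined: 12:18:15
GCD = 3
= 4:6:5

4:6:5


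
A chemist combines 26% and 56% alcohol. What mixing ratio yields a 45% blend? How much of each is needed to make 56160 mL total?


Let x parts of 26% mix with y parts of 56%.
26x + 56y = 45(x + y)
26x + 56y = 45x + 45y
x(26 - 45) = y(45 - 56)
x/y = (56 - 45)/(45 - 26) = 11/19
Simplify: 11:19
Total parts = 30; one part = 56160/30 = 1872.00 mL
26% solution: 11×1872.00 = 20592.00 mL
56% solution: 19×1872.00 = 35568.00 mL
= ratio 11:19; 20592.00 mL and 35568.00 mL

ratio 11:19; 20592.00 mL and 35568.00 mL


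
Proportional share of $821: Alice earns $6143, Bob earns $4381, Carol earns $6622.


Total income = 6143 + 4381 + 6622 = $17146
Alice: $821 × 6143/17146 = $294.14
Bob: $821 × 4381/17146 = $209.77
Carol: $821 × 6622/17146 = $317.08
= Alice: $294.14, Bob: $209.77, Carol: $317.08

Alice: $294.14, Bob: $209.77, Carol: $317.08


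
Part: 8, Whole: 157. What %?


Percentage = (part / whole) × 100
= (8 / 157) × 100
≈ 5.10%

5.10%


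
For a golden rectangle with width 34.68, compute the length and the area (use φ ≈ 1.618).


φ = (1 + √5) / 2 ≈ 1.618
Length = width × φ = 34.68 × 1.618 = 56.11224
≈ 56.11
Area = width × length = 34.68 × 56.11224 = 1945.9724832 ≈ 1945.97
= Length: 56.11, Area: 1945.97

Length: 56.11, Area: 1945.97


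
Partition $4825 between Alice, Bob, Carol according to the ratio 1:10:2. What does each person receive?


Total parts = 1 + 10 + 2 = 13
Alice: 4825 × 1/13 = 371.15
Bob: 4825 × 10/13 = 3711.54
Carol: 4825 × 2/13 = 742.31
= Alice: $371.15, Bob: $3711.54, Carol: $742.31

Alice: $371.15, Bob: $3711.54, Carol: $742.31


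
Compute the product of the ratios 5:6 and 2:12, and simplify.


Compound ratio = (5×2) : (6×12)
= 10:72
GCD = 2
= 5:36

5:36


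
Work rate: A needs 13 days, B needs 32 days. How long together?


Rate of A = 1/13 per day
Rate of B = 1/32 per day
Combined rate = 1/13 + 1/32 = 45/416 ≈ 0.1082 per day
Days = 1 / combined rate = 416/45
≈ 9.24 days

9.24 days


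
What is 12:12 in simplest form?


GCD(12, 12) = 12
12/12 : 12/12
= 1:1

1:1


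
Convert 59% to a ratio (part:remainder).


59% means 59 parts out of 100; remainder = 41
Part : remainder = 59:41
GCD = 1
= 59:41

59:41


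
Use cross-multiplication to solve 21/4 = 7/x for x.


Cross multiply: 21 × x = 4 × 7
21x = 28
x = 28 / 21
= 1.33

1.33


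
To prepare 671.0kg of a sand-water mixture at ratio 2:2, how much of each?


Total parts = 2 + 2 = 4
sand: 671.0 × 2/4 = 335.5kg
water: 671.0 × 2/4 = 335.5kg
= 335.5kg and 335.5kg

335.5kg and 335.5kg


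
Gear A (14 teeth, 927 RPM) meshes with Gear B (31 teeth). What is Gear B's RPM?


Gear ratio = 14:31 = 14:31
RPM_B = RPM_A × (teeth_A / teeth_B)
= 927 × (14/31)
= 418.6 RPM

418.6 RPM


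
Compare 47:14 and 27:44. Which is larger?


47/14 = 3.3571
27/44 = 0.6136
3.3571 > 0.6136, so 47:14 is greater
= 47:14

47:14


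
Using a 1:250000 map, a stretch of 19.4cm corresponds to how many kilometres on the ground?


Real distance = map distance × scale
= 19.4cm × 250000
= 4850000 cm = 48500.0 m
= 48.500 km

48.500 km


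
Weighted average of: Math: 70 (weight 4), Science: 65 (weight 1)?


Numerator = 70×4 + 65×1
= 280 + 65
= 345
Total weight = 5
Weighted avg = 345/5
= 69.00

69.00


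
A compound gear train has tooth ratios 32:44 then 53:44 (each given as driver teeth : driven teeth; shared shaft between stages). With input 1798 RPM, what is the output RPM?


Stage 1: RPM_B = RPM_A × t_A/t_B = 1798 × 32/44 = 57536/44 ≈ 1307.64
B and C share a shaft → RPM_C = RPM_B
Stage 2: RPM_D = RPM_C × t_C/t_D = RPM_A × (t_A×t_C)/(t_B×t_D)
Overall ratio = (32×53)/(44×44) = 1696/1936
RPM_D = 1798 × 1696/1936 = 3049408/1936
≈ 1575.11 RPM

1575.11 RPM


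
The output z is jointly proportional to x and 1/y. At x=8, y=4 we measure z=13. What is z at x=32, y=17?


z = k·x/y
Solve for k using the known point: k = z·y/x = 13×4/8 = 52/8 = 6.5000
Now evaluate at x=32, y=17:
z = k × 32 / 17 = (52 × 32) / (8 × 17) = 1664/136
≈ 12.2353

12.2353


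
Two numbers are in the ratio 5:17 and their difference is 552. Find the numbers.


Let A = 5k, B = 17k.
17k - 5k = 552
12k = 552 → k = 552/12 = 46
A = 5×46 = 230, B = 17×46 = 782
= A = 230, B = 782

A = 230, B = 782


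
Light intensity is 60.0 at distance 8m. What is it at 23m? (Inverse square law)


I₁d₁² = I₂d₂²
I₂ = I₁ × (d₁/d₂)²
= 60.0 × (8/23)²
= 60.0 × 64/529
= 3840/529
≈ 7.2590

7.2590


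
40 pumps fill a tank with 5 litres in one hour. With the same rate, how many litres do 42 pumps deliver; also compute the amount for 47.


Direct proportion: y/x = constant
k = 5/40 = 0.1250
y at x=42: k × 42 = 5 × 42 / 40 = 210/40 = 5.25
y at x=47: k × 47 = 5 × 47 / 40 = 235/40 ≈ 5.88
= 5.25 and 5.88

5.25 and 5.88


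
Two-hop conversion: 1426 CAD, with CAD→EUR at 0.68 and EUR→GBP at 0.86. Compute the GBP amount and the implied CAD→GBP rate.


Step 1: 1426 CAD × 0.68 = 969.68 EUR
Step 2: 969.68 EUR × 0.86 = 833.92 GBP
Implied rate CAD→GBP = 0.68 × 0.86 = 0.5848
= 833.92 GBP; implied rate 0.5848 GBP/CAD

833.92 GBP; implied rate 0.5848 GBP/CAD


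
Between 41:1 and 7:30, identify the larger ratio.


41/1 = 41.0000
7/30 = 0.2333
41.0000 > 0.2333, so 41:1 is greater
= 41:1

41:1


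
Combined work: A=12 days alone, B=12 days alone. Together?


Rate of A = 1/12 per day
Rate of B = 1/12 per day
Combined rate = 1/12 + 1/12 = 24/144 ≈ 0.1667 per day
Days = 1 / combined rate = 144/24
= 6.00 days

6.00 days


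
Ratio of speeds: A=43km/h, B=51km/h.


Ratio = 43:51
GCD = 1
Simplified = 43:51
Time ratio (same distance) = 51:43
Speed ratio = 43:51

43:51


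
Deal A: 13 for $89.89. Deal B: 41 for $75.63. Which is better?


Deal A: $89.89/13 = $6.9146/unit
Deal B: $75.63/41 = $1.8446/unit
B is cheaper per unit
= Deal B

Deal B


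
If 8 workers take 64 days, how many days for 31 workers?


Inverse proportion: x × y = constant
k = 8 × 64 = 512
y₂ = k / 31 = 512 / 31
= 16.52

16.52


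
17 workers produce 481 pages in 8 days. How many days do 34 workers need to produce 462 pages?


Days ∝ work / workers, so d₂ = d₁ × (m₁/m₂) × (w₂/w₁)
Workers factor (inverse): 17/34 = 0.5000
Work factor (direct): 462/481 ≈ 0.9605
d₂ = 8 × 17/34 × 462/481 = (8 × 17 × 462) / (34 × 481) = 62832/16354
≈ 3.84 days

3.84 days


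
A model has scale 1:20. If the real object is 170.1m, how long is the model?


Model size = real / scale
= 170.1 / 20
= 8.5050 m

8.5050 m


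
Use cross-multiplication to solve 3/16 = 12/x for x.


Cross multiply: 3 × x = 16 × 12
3x = 192
x = 192 / 3
= 64.00

64.00


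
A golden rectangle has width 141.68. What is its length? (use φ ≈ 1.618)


φ = (1 + √5) / 2 ≈ 1.618
Length = width × φ = 141.68 × 1.618 = 229.23824
≈ 229.24

229.24


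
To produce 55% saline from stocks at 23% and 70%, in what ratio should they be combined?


Let x parts of 23% mix with y parts of 70%.
23x + 70y = 55(x + y)
23x + 70y = 55x + 55y
x(23 - 55) = y(55 - 70)
x/y = (70 - 55)/(55 - 23) = 15/32
Simplify: 15:32
= 15:32

15:32


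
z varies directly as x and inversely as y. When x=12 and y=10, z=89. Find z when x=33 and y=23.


z = k·x/y
Solve for k using the known point: k = z·y/x = 89×10/12 = 890/12 ≈ 74.1667
Now evaluate at x=33, y=23:
z = k × 33 / 23 = (890 × 33) / (12 × 23) = 29370/276
≈ 106.4130

106.4130


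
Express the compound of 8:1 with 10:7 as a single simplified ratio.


Compound ratio = (8×10) : (1×7)
= 80:7
GCD = 1
= 80:7

80:7


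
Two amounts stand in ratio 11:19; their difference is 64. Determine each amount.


Let A = 11k, B = 19k.
19k - 11k = 64
8k = 64 → k = 64/8 = 8
A = 11×8 = 88, B = 19×8 = 152
= A = 88, B = 152

A = 88, B = 152


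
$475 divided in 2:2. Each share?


Total parts = 2 + 2 = 4
Part 1: 475 × 2/4 = 237.50
Part 2: 475 × 2/4 = 237.50
= Part 1: $237.50, Part 2: $237.50

Part 1: $237.50, Part 2: $237.50


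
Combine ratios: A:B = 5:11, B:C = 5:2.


Match B: multiply A:B by 5 → 25:55
Multiply B:C by 11 → 55:22
Combined: 25:55:22
GCD = 1
= 25:55:22

25:55:22


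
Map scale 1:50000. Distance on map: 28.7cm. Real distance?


Real distance = map distance × scale
= 28.7cm × 50000
= 1435000 cm = 14350.0 m
= 14.350 km

14.350 km


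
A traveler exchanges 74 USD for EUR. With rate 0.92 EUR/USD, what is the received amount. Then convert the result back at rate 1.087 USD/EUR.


Amount × rate = 74 × 0.92 = 68.08 EUR
Round-trip: 68.08 × 1.087 = 74.00 USD
= 68.08 EUR, then 74.00 USD

68.08 EUR, then 74.00 USD


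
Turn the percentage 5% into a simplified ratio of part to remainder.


5% means 5 parts out of 100; remainder = 95
Part : remainder = 5:95
GCD = 5
= 1:19

1:19


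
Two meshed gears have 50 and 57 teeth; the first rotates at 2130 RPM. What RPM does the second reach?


Gear ratio = 50:57 = 50:57
RPM_B = RPM_A × (teeth_A / teeth_B)
= 2130 × (50/57)
= 1868.4 RPM

1868.4 RPM


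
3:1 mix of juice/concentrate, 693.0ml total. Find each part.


Total parts = 3 + 1 = 4
juice: 693.0 × 3/4 = 519.8ml
concentrate: 693.0 × 1/4 = 173.3ml
= 519.8ml and 173.3ml

519.8ml and 173.3ml


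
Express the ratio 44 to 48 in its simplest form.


GCD(44, 48) = 4
44/4 : 48/4
= 11:12

11:12


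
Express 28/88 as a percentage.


Percentage = (part / whole) × 100
= (28 / 88) × 100
≈ 31.82%

31.82%


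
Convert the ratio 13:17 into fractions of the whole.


Total parts = 13 + 17 = 30
First part: 13/30 = 13/30
Second part: 17/30 = 17/30
= 13/30 and 17/30

13/30 and 17/30


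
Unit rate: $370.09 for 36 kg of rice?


Unit rate = total / quantity
= 370.09 / 36
= $10.28 per unit

$10.28 per unit


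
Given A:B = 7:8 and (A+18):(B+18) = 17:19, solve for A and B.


Let A = 7k, B = 8k.
(7k + 18) / (8k + 18) = 17/19
Cross-multiply: 19(7k + 18) = 17(8k + 18)
133k + 342 = 136k + 306
133k - 136k = 306 - 342
-3k = -36
k = -36/-3 = 12
A = 7×12 = 84, B = 8×12 = 96
= A = 84, B = 96

A = 84, B = 96


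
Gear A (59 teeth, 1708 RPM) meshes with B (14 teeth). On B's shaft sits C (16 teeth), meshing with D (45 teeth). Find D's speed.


Stage 1: RPM_B = RPM_A × t_A/t_B = 1708 × 59/14 = 100772/14 = 7198.00
B and C share a shaft → RPM_C = RPM_B
Stage 2: RPM_D = RPM_C × t_C/t_D = RPM_A × (t_A×t_C)/(t_B×t_D)
Overall ratio = (59×16)/(14×45) = 944/630
RPM_D = 1708 × 944/630 = 1612352/630
≈ 2559.29 RPM

2559.29 RPM


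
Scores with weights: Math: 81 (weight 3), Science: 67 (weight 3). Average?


Numerator = 81×3 + 67×3
= 243 + 201
= 444
Total weight = 6
Weighted avg = 444/6
= 74.00

74.00


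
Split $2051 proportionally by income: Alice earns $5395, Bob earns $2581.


Total income = 5395 + 2581 = $7976
Alice: $2051 × 5395/7976 = $1387.31
Bob: $2051 × 2581/7976 = $663.69
= Alice: $1387.31, Bob: $663.69

Alice: $1387.31, Bob: $663.69


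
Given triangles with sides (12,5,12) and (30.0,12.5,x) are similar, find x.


Scale factor = 30.0/12 = 2.5
Missing side = 12 × 2.5
= 30.0

30.0


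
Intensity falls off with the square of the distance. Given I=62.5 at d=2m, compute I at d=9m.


I₁d₁² = I₂d₂²
I₂ = I₁ × (d₁/d₂)²
= 62.5 × (2/9)²
= 62.5 × 4/81
= 250/81
≈ 3.0864

3.0864


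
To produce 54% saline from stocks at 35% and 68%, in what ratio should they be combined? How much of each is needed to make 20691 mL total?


Let x parts of 35% mix with y parts of 68%.
35x + 68y = 54(x + y)
35x + 68y = 54x + 54y
x(35 - 54) = y(54 - 68)
x/y = (68 - 54)/(54 - 35) = 14/19
Simplify: 14:19
Total parts = 33; one part = 20691/33 = 627.00 mL
35% solution: 14×627.00 = 8778.00 mL
68% solution: 19×627.00 = 11913.00 mL
= ratio 14:19; 8778.00 mL and 11913.00 mL

ratio 14:19; 8778.00 mL and 11913.00 mL


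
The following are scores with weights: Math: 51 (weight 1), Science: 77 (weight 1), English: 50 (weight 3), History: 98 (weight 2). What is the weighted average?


Numerator = 51×1 + 77×1 + 50×3 + 98×2
= 51 + 77 + 150 + 196
= 474
Total weight = 7
Weighted avg = 474/7
= 67.71

67.71


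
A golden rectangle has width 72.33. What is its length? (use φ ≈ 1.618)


φ = (1 + √5) / 2 ≈ 1.618
Length = width × φ = 72.33 × 1.618 = 117.02994
≈ 117.03

117.03


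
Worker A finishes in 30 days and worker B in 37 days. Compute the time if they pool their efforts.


Rate of A = 1/30 per day
Rate of B = 1/37 per day
Combined rate = 1/30 + 1/37 = 67/1110 ≈ 0.0604 per day
Days = 1 / combined rate = 1110/67
≈ 16.57 days

16.57 days


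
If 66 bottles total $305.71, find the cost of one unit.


Unit rate = total / quantity
= 305.71 / 66
= $4.63 per unit

$4.63 per unit


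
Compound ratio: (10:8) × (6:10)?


Compound ratio = (10×6) : (8×10)
= 60:80
GCD = 20
= 3:4

3:4


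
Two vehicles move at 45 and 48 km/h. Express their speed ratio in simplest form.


Ratio = 45:48
GCD = 3
Simplified = 15:16
Time ratio (same distance) = 16:15
Speed ratio = 15:16

15:16


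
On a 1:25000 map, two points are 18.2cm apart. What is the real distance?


Real distance = map distance × scale
= 18.2cm × 25000
= 455000 cm = 4550.0 m
= 4.550 km

4.550 km


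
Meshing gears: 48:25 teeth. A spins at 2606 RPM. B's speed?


Gear ratio = 48:25 = 48:25
RPM_B = RPM_A × (teeth_A / teeth_B)
= 2606 × (48/25)
= 5003.5 RPM

5003.5 RPM


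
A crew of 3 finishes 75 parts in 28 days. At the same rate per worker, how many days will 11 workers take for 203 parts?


Days ∝ work / workers, so d₂ = d₁ × (m₁/m₂) × (w₂/w₁)
Workers factor (inverse): 3/11 ≈ 0.2727
Work factor (direct): 203/75 ≈ 2.7067
d₂ = 28 × 3/11 × 203/75 = (28 × 3 × 203) / (11 × 75) = 17052/825
≈ 20.67 days

20.67 days


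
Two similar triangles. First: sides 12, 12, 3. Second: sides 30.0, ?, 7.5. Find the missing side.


Scale factor = 30.0/12 = 2.5
Missing side = 12 × 2.5
= 30.0

30.0


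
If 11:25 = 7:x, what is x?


Cross multiply: 11 × x = 25 × 7
11x = 175
x = 175 / 11
= 15.91

15.91


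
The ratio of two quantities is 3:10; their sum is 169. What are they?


Let A = 3k, B = 10k.
3k + 10k = 169
13k = 169 → k = 169/13 = 13
A = 3×13 = 39, B = 10×13 = 130
= A = 39, B = 130

A = 39, B = 130


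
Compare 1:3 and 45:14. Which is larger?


1/3 = 0.3333
45/14 = 3.2143
0.3333 < 3.2143, so 1:3 is less
= 45:14

45:14


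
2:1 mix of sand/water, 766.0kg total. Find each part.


Total parts = 2 + 1 = 3
sand: 766.0 × 2/3 = 510.7kg
water: 766.0 × 1/3 = 255.3kg
= 510.7kg and 255.3kg

510.7kg and 255.3kg


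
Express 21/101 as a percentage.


Percentage = (part / whole) × 100
= (21 / 101) × 100
≈ 20.79%

20.79%


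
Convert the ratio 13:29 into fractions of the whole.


Total parts = 13 + 29 = 42
First part: 13/42 = 13/42
Second part: 29/42 = 29/42
= 13/42 and 29/42

13/42 and 29/42


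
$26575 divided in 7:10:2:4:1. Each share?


Total parts = 7 + 10 + 2 + 4 + 1 = 24
Part 1: 26575 × 7/24 = 7751.04
Part 2: 26575 × 10/24 = 11072.92
Part 3: 26575 × 2/24 = 2214.58
Part 4: 26575 × 4/24 = 4429.17
Part 5: 26575 × 1/24 = 1107.29
= Part 1: $7751.04, Part 2: $11072.92, Part 3: $2214.58, Part 4: $4429.17, Part 5: $1107.29

Part 1: $7751.04, Part 2: $11072.92, Part 3: $2214.58, Part 4: $4429.17, Part 5: $1107.29


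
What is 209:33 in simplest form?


GCD(209, 33) = 11
209/11 : 33/11
= 19:3

19:3


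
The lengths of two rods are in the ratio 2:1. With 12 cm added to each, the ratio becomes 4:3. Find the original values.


Let A = 2k, B = 1k.
(2k + 12) / (1k + 12) = 4/3
Cross-multiply: 3(2k + 12) = 4(1k + 12)
6k + 36 = 4k + 48
6k - 4k = 48 - 36
2k = 12
k = 12/2 = 6
A = 2×6 = 12, B = 1×6 = 6
= A = 12, B = 6

A = 12, B = 6


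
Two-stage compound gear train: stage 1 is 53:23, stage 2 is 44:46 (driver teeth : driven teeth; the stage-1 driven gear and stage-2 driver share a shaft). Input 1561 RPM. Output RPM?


Stage 1: RPM_B = RPM_A × t_A/t_B = 1561 × 53/23 = 82733/23 ≈ 3597.09
B and C share a shaft → RPM_C = RPM_B
Stage 2: RPM_D = RPM_C × t_C/t_D = RPM_A × (t_A×t_C)/(t_B×t_D)
Overall ratio = (53×44)/(23×46) = 2332/1058
RPM_D = 1561 × 2332/1058 = 3640252/1058
≈ 3440.69 RPM

3440.69 RPM


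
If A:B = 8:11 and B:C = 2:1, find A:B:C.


Match B: multiply A:B by 2 → 16:22
Multiply B:C by 11 → 22:11
Combined: 16:22:11
GCD = 1
= 16:22:11

16:22:11


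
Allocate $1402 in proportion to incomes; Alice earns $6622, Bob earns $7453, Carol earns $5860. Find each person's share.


Total income = 6622 + 7453 + 5860 = $19935
Alice: $1402 × 6622/19935 = $465.72
Bob: $1402 × 7453/19935 = $524.16
Carol: $1402 × 5860/19935 = $412.13
= Alice: $465.72, Bob: $524.16, Carol: $412.13

Alice: $465.72, Bob: $524.16, Carol: $412.13


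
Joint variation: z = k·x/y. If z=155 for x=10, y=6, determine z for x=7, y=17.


z = k·x/y
Solve for k using the known point: k = z·y/x = 155×6/10 = 930/10 = 93.0000
Now evaluate at x=7, y=17:
z = k × 7 / 17 = (930 × 7) / (10 × 17) = 6510/170
≈ 38.2941

38.2941


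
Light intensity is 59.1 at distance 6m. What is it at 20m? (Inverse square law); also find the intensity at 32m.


I₁d₁² = I₂d₂²
I at 20m = 59.1 × (6/20)² = 59.1 × 36/400 = 2127.6/400 = 5.3190
I at 32m = 59.1 × (6/32)² = 59.1 × 36/1024 = 2127.6/1024 ≈ 2.0777
= 5.3190 and 2.0777

5.3190 and 2.0777


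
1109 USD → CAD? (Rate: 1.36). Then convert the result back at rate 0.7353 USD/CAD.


Amount × rate = 1109 × 1.36 = 1508.24 CAD
Round-trip: 1508.24 × 0.7353 = 1109.01 USD
= 1508.24 CAD, then 1109.01 USD

1508.24 CAD, then 1109.01 USD


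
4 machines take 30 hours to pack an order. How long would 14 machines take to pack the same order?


Inverse proportion: x × y = constant
k = 4 × 30 = 120
y₂ = k / 14 = 120 / 14
= 8.57

8.57


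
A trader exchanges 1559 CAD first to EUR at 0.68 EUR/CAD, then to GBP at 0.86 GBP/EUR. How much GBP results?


Step 1: 1559 CAD × 0.68 = 1060.12 EUR
Step 2: 1060.12 EUR × 0.86 = 911.70 GBP
Implied rate CAD→GBP = 0.68 × 0.86 = 0.5848
= 911.70 GBP

911.70 GBP


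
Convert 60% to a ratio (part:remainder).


60% means 60 parts out of 100; remainder = 40
Part : remainder = 60:40
GCD = 20
= 3:2

3:2


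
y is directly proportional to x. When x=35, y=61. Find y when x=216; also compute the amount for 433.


Direct proportion: y/x = constant
k = 61/35 ≈ 1.7429
y at x=216: k × 216 = 61 × 216 / 35 = 13176/35 ≈ 376.46
y at x=433: k × 433 = 61 × 433 / 35 = 26413/35 ≈ 754.66
= 376.46 and 754.66

376.46 and 754.66


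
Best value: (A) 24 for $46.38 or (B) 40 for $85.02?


Deal A: $46.38/24 = $1.9325/unit
Deal B: $85.02/40 = $2.1255/unit
A is cheaper per unit
= Deal A

Deal A


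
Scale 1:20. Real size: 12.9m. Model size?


Model size = real / scale
= 12.9 / 20
= 0.6450 m

0.6450 m


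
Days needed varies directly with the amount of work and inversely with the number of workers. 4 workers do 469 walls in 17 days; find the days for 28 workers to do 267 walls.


Days ∝ work / workers, so d₂ = d₁ × (m₁/m₂) × (w₂/w₁)
Workers factor (inverse): 4/28 ≈ 0.1429
Work factor (direct): 267/469 ≈ 0.5693
d₂ = 17 × 4/28 × 267/469 = (17 × 4 × 267) / (28 × 469) = 18156/13132
≈ 1.38 days

1.38 days


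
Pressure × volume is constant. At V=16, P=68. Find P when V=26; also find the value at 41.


Inverse proportion: x × y = constant
k = 16 × 68 = 1088
At x=26: k/26 = 41.85
At x=41: k/41 = 26.54
= 41.85 and 26.54

41.85 and 26.54


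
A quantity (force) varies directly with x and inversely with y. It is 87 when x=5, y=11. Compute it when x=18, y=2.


z = k·x/y
Solve for k using the known point: k = z·y/x = 87×11/5 = 957/5 = 191.4000
Now evaluate at x=18, y=2:
z = k × 18 / 2 = (957 × 18) / (5 × 2) = 17226/10
= 1722.6000

1722.6000


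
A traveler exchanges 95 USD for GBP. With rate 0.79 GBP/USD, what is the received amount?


Amount × rate = 95 × 0.79
= 75.05 GBP

75.05 GBP


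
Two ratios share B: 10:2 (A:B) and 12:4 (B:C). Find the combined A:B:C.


Match B: multiply A:B by 12 → 120:24
Multiply B:C by 2 → 24:8
Combined: 120:24:8
GCD = 8
= 15:3:1

15:3:1


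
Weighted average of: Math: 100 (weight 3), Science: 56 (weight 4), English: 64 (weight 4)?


Numerator = 100×3 + 56×4 + 64×4
= 300 + 224 + 256
= 780
Total weight = 11
Weighted avg = 780/11
= 70.91

70.91


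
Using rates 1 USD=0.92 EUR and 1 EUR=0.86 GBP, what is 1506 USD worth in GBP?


Step 1: 1506 USD × 0.92 = 1385.52 EUR
Step 2: 1385.52 EUR × 0.86 = 1191.55 GBP
Implied rate USD→GBP = 0.92 × 0.86 = 0.7912
= 1191.55 GBP

1191.55 GBP


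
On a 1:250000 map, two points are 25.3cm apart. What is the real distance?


Real distance = map distance × scale
= 25.3cm × 250000
= 6325000 cm = 63250.0 m
= 63.250 km

63.250 km


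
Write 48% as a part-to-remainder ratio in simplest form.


48% means 48 parts out of 100; remainder = 52
Part : remainder = 48:52
GCD = 4
= 12:13

12:13


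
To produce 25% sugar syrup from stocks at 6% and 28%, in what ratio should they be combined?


Let x parts of 6% mix with y parts of 28%.
6x + 28y = 25(x + y)
6x + 28y = 25x + 25y
x(6 - 25) = y(25 - 28)
x/y = (28 - 25)/(25 - 6) = 3/19
Simplify: 3:19
= 3:19

3:19


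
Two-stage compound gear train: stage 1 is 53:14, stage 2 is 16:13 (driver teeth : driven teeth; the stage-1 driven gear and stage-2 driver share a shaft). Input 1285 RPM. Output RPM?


Stage 1: RPM_B = RPM_A × t_A/t_B = 1285 × 53/14 = 68105/14 ≈ 4864.64
B and C share a shaft → RPM_C = RPM_B
Stage 2: RPM_D = RPM_C × t_C/t_D = RPM_A × (t_A×t_C)/(t_B×t_D)
Overall ratio = (53×16)/(14×13) = 848/182
RPM_D = 1285 × 848/182 = 1089680/182
≈ 5987.25 RPM

5987.25 RPM


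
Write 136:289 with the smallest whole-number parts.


GCD(136, 289) = 17
136/17 : 289/17
= 8:17

8:17


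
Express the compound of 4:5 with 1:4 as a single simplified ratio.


Compound ratio = (4×1) : (5×4)
= 4:20
GCD = 4
= 1:5

1:5


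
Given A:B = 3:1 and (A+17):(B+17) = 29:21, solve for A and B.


Let A = 3k, B = 1k.
(3k + 17) / (1k + 17) = 29/21
Cross-multiply: 21(3k + 17) = 29(1k + 17)
63k + 357 = 29k + 493
63k - 29k = 493 - 357
34k = 136
k = 136/34 = 4
A = 3×4 = 12, B = 1×4 = 4
= A = 12, B = 4

A = 12, B = 4


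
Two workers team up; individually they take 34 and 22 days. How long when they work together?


Rate of A = 1/34 per day
Rate of B = 1/22 per day
Combined rate = 1/34 + 1/22 = 56/748 ≈ 0.0749 per day
Days = 1 / combined rate = 748/56
≈ 13.36 days

13.36 days


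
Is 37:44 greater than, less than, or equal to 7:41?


37/44 = 0.8409
7/41 = 0.1707
0.8409 > 0.1707, so 37:44 is greater
= greater than

greater than


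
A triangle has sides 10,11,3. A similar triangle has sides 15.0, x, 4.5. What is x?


Scale factor = 15.0/10 = 1.5
Missing side = 11 × 1.5
= 16.5

16.5


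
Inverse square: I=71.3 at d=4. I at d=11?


I₁d₁² = I₂d₂²
I₂ = I₁ × (d₁/d₂)²
= 71.3 × (4/11)²
= 71.3 × 16/121
= 1140.8/121
≈ 9.4281

9.4281


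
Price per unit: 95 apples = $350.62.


Unit rate = total / quantity
= 350.62 / 95
= $3.69 per unit

$3.69 per unit


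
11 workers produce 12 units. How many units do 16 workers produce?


Direct proportion: y/x = constant
k = 12/11 ≈ 1.0909
y₂ = k × 16 = 12 × 16 / 11 = 192/11
≈ 17.45

17.45


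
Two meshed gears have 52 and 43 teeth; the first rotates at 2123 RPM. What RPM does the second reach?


Gear ratio = 52:43 = 52:43
RPM_B = RPM_A × (teeth_A / teeth_B)
= 2123 × (52/43)
= 2567.3 RPM

2567.3 RPM


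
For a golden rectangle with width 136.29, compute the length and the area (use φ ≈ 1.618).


φ = (1 + √5) / 2 ≈ 1.618
Length = width × φ = 136.29 × 1.618 = 220.51722
≈ 220.52
Area = width × length = 136.29 × 220.51722 = 30054.2919138 ≈ 30054.29
= Length: 220.52, Area: 30054.29

Length: 220.52, Area: 30054.29


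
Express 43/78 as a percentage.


Percentage = (part / whole) × 100
= (43 / 78) × 100
≈ 55.13%

55.13%


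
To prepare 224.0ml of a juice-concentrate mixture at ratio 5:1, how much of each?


Total parts = 5 + 1 = 6
juice: 224.0 × 5/6 = 186.7ml
concentrate: 224.0 × 1/6 = 37.3ml
= 186.7ml and 37.3ml

186.7ml and 37.3ml


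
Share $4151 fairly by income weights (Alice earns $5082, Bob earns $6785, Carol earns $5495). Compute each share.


Total income = 5082 + 6785 + 5495 = $17362
Alice: $4151 × 5082/17362 = $1215.03
Bob: $4151 × 6785/17362 = $1622.19
Carol: $4151 × 5495/17362 = $1313.77
= Alice: $1215.03, Bob: $1622.19, Carol: $1313.77

Alice: $1215.03, Bob: $1622.19, Carol: $1313.77


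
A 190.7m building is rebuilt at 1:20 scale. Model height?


Model size = real / scale
= 190.7 / 20
= 9.5350 m

9.5350 m


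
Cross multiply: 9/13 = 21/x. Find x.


Cross multiply: 9 × x = 13 × 21
9x = 273
x = 273 / 9
= 30.33

30.33


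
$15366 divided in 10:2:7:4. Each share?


Total parts = 10 + 2 + 7 + 4 = 23
Part 1: 15366 × 10/23 = 6680.87
Part 2: 15366 × 2/23 = 1336.17
Part 3: 15366 × 7/23 = 4676.61
Part 4: 15366 × 4/23 = 2672.35
= Part 1: $6680.87, Part 2: $1336.17, Part 3: $4676.61, Part 4: $2672.35

Part 1: $6680.87, Part 2: $1336.17, Part 3: $4676.61, Part 4: $2672.35


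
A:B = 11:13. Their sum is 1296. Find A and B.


Let A = 11k, B = 13k.
11k + 13k = 1296
24k = 1296 → k = 1296/24 = 54
A = 11×54 = 594, B = 13×54 = 702
= A = 594, B = 702

A = 594, B = 702


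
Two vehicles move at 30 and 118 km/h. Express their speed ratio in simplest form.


Ratio = 30:118
GCD = 2
Simplified = 15:59
Time ratio (same distance) = 59:15
Speed ratio = 15:59

15:59


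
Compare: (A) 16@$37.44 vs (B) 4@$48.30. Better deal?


Deal A: $37.44/16 = $2.3400/unit
Deal B: $48.30/4 = $12.0750/unit
A is cheaper per unit
= Deal A

Deal A


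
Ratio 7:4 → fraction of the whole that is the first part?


Total parts = 7 + 4 = 11
First part: 7/11 = 7/11
= 7/11

7/11


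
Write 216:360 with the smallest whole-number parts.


GCD(216, 360) = 72
216/72 : 360/72
= 3:5

3:5


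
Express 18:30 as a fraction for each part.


Total parts = 18 + 30 = 48
First part: 18/48 = 3/8
Second part: 30/48 = 5/8
= 3/8 and 5/8

3/8 and 5/8


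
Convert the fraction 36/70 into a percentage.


Percentage = (part / whole) × 100
= (36 / 70) × 100
≈ 51.43%

51.43%


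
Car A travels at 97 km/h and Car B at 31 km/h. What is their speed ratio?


Ratio = 97:31
GCD = 1
Simplified = 97:31
Time ratio (same distance) = 31:97
Speed ratio = 97:31

97:31


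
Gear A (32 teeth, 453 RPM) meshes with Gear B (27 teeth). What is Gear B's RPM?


Gear ratio = 32:27 = 32:27
RPM_B = RPM_A × (teeth_A / teeth_B)
= 453 × (32/27)
= 536.9 RPM

536.9 RPM


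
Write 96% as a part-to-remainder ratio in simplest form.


96% means 96 parts out of 100; remainder = 4
Part : remainder = 96:4
GCD = 4
= 24:1

24:1


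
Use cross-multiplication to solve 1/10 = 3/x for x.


Cross multiply: 1 × x = 10 × 3
1x = 30
x = 30 / 1
= 30.00

30.00


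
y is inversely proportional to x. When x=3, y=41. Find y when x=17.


Inverse proportion: x × y = constant
k = 3 × 41 = 123
y₂ = k / 17 = 123 / 17
= 7.24

7.24


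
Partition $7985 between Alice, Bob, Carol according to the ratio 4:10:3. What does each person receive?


Total parts = 4 + 10 + 3 = 17
Alice: 7985 × 4/17 = 1878.82
Bob: 7985 × 10/17 = 4697.06
Carol: 7985 × 3/17 = 1409.12
= Alice: $1878.82, Bob: $4697.06, Carol: $1409.12

Alice: $1878.82, Bob: $4697.06, Carol: $1409.12


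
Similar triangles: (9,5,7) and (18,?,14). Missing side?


Scale factor = 18/9 = 2
Missing side = 5 × 2
= 10.0

10.0


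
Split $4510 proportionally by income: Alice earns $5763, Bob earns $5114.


Total income = 5763 + 5114 = $10877
Alice: $4510 × 5763/10877 = $2389.55
Bob: $4510 × 5114/10877 = $2120.45
= Alice: $2389.55, Bob: $2120.45

Alice: $2389.55, Bob: $2120.45


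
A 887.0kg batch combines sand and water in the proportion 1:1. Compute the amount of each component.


Total parts = 1 + 1 = 2
sand: 887.0 × 1/2 = 443.5kg
water: 887.0 × 1/2 = 443.5kg
= 443.5kg and 443.5kg

443.5kg and 443.5kg


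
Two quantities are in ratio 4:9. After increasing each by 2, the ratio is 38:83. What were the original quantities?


Let A = 4k, B = 9k.
(4k + 2) / (9k + 2) = 38/83
Cross-multiply: 83(4k + 2) = 38(9k + 2)
332k + 166 = 342k + 76
332k - 342k = 76 - 166
-10k = -90
k = -90/-10 = 9
A = 4×9 = 36, B = 9×9 = 81
= A = 36, B = 81

A = 36, B = 81


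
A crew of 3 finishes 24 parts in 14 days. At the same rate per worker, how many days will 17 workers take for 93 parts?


Days ∝ work / workers, so d₂ = d₁ × (m₁/m₂) × (w₂/w₁)
Workers factor (inverse): 3/17 ≈ 0.1765
Work factor (direct): 93/24 = 3.8750
d₂ = 14 × 3/17 × 93/24 = (14 × 3 × 93) / (17 × 24) = 3906/408
≈ 9.57 days

9.57 days


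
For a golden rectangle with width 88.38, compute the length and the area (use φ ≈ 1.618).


φ = (1 + √5) / 2 ≈ 1.618
Length = width × φ = 88.38 × 1.618 = 142.99884
≈ 143.00
Area = width × length = 88.38 × 142.99884 = 12638.2374792 ≈ 12638.24
= Length: 143.00, Area: 12638.24

Length: 143.00, Area: 12638.24


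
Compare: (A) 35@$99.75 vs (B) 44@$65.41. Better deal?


Deal A: $99.75/35 = $2.8500/unit
Deal B: $65.41/44 = $1.4866/unit
B is cheaper per unit
= Deal B

Deal B


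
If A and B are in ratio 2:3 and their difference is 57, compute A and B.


Let A = 2k, B = 3k.
3k - 2k = 57
1k = 57 → k = 57/1 = 57
A = 2×57 = 114, B = 3×57 = 171
= A = 114, B = 171

A = 114, B = 171


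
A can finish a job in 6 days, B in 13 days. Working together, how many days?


Rate of A = 1/6 per day
Rate of B = 1/13 per day
Combined rate = 1/6 + 1/13 = 19/78 ≈ 0.2436 per day
Days = 1 / combined rate = 78/19
≈ 4.11 days

4.11 days


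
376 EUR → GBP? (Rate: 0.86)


Amount × rate = 376 × 0.86
= 323.36 GBP

323.36 GBP


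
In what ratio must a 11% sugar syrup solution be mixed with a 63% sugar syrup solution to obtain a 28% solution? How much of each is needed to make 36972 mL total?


Let x parts of 11% mix with y parts of 63%.
11x + 63y = 28(x + y)
11x + 63y = 28x + 28y
x(11 - 28) = y(28 - 63)
x/y = (63 - 28)/(28 - 11) = 35/17
Simplify: 35:17
Total parts = 52; one part = 36972/52 = 711.00 mL
11% solution: 35×711.00 = 24885.00 mL
63% solution: 17×711.00 = 12087.00 mL
= ratio 35:17; 24885.00 mL and 12087.00 mL

ratio 35:17; 24885.00 mL and 12087.00 mL


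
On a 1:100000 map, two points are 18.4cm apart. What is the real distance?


Real distance = map distance × scale
= 18.4cm × 100000
= 1840000 cm = 18400.0 m
= 18.400 km

18.400 km


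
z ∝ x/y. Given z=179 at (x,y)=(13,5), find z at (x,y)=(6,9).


z = k·x/y
Solve for k using the known point: k = z·y/x = 179×5/13 = 895/13 ≈ 68.8462
Now evaluate at x=6, y=9:
z = k × 6 / 9 = (895 × 6) / (13 × 9) = 5370/117
≈ 45.8974

45.8974


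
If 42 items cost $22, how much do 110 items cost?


Direct proportion: y/x = constant
k = 22/42 ≈ 0.5238
y₂ = k × 110 = 22 × 110 / 42 = 2420/42
≈ 57.62

57.62


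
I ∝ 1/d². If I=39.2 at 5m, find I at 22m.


I₁d₁² = I₂d₂²
I₂ = I₁ × (d₁/d₂)²
= 39.2 × (5/22)²
= 39.2 × 25/484
= 980/484
≈ 2.0248

2.0248


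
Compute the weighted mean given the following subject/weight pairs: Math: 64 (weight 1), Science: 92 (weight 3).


Numerator = 64×1 + 92×3
= 64 + 276
= 340
Total weight = 4
Weighted avg = 340/4
= 85.00

85.00


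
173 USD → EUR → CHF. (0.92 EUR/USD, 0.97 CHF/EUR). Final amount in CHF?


Step 1: 173 USD × 0.92 = 159.16 EUR
Step 2: 159.16 EUR × 0.97 = 154.39 CHF
Implied rate USD→CHF = 0.92 × 0.97 = 0.8924
= 154.39 CHF

154.39 CHF


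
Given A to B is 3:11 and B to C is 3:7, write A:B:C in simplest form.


Match B: multiply A:B by 3 → 9:33
Multiply B:C by 11 → 33:77
Combined: 9:33:77
GCD = 1
= 9:33:77

9:33:77


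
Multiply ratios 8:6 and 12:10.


Compound ratio = (8×12) : (6×10)
= 96:60
GCD = 12
= 8:5

8:5


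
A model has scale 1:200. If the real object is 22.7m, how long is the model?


Model size = real / scale
= 22.7 / 200
= 0.1135 m

0.1135 m
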